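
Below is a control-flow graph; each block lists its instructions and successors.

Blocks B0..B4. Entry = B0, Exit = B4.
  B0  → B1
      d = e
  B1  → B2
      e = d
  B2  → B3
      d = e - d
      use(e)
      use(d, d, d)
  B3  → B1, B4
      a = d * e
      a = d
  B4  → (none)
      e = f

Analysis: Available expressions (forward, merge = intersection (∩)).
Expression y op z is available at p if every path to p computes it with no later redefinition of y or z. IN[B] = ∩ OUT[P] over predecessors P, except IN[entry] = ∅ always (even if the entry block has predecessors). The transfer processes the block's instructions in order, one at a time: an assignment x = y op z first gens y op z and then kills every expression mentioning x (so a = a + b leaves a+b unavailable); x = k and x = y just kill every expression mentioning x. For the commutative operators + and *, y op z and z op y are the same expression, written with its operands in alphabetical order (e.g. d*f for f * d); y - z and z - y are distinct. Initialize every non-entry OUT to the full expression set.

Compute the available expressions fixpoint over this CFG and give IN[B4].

Fixpoint table:
  B0:  IN={}  OUT={}
  B1:  IN={}  OUT={}
  B2:  IN={}  OUT={}
  B3:  IN={}  OUT={d*e}
  B4:  IN={d*e}  OUT={}

Merge at B4: IN[B4] = OUT[B3] = {d*e}

Answer: {d*e}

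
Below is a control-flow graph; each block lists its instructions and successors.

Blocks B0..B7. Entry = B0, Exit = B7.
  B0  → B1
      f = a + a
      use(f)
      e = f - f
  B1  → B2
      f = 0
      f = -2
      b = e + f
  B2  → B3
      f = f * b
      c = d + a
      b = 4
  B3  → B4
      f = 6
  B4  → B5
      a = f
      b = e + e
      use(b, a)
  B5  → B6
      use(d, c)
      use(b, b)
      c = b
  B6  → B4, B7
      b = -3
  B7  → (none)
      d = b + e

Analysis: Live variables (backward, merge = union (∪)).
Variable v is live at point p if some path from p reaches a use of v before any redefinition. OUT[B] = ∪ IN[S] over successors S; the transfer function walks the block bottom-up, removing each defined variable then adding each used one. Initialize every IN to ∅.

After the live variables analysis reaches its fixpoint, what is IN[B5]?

Fixpoint table:
  B0: | IN={a, d} | OUT={a, d, e}
  B1: | IN={a, d, e} | OUT={a, b, d, e, f}
  B2: | IN={a, b, d, e, f} | OUT={c, d, e}
  B3: | IN={c, d, e} | OUT={c, d, e, f}
  B4: | IN={c, d, e, f} | OUT={b, c, d, e, f}
  B5: | IN={b, c, d, e, f} | OUT={c, d, e, f}
  B6: | IN={c, d, e, f} | OUT={b, c, d, e, f}
  B7: | IN={b, e} | OUT={}

Merge at B5: OUT[B5] = IN[B6] = {c, d, e, f}
Applying B5's transfer function to that OUT value gives IN[B5] (row B5 above).

Answer: {b, c, d, e, f}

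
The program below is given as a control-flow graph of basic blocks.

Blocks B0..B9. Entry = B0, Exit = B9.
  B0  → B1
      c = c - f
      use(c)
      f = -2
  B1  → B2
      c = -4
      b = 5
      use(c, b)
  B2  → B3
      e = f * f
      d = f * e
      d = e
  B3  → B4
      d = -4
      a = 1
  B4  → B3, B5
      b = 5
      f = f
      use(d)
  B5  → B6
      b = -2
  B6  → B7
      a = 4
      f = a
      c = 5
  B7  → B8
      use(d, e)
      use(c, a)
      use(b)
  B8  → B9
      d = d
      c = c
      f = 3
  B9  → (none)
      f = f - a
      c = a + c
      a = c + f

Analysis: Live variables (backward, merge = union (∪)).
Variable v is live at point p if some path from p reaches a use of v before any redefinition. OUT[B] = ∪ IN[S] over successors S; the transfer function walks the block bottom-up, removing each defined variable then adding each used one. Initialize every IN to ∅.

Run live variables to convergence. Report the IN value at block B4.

Converged values:
  B0: | IN={c, f} | OUT={f}
  B1: | IN={f} | OUT={f}
  B2: | IN={f} | OUT={e, f}
  B3: | IN={e, f} | OUT={d, e, f}
  B4: | IN={d, e, f} | OUT={d, e, f}
  B5: | IN={d, e} | OUT={b, d, e}
  B6: | IN={b, d, e} | OUT={a, b, c, d, e}
  B7: | IN={a, b, c, d, e} | OUT={a, c, d}
  B8: | IN={a, c, d} | OUT={a, c, f}
  B9: | IN={a, c, f} | OUT={}

Merge at B4: OUT[B4] = IN[B3] ⊔ IN[B5] = {d, e, f}
Applying B4's transfer function to that OUT value gives IN[B4] (row B4 above).

Answer: {d, e, f}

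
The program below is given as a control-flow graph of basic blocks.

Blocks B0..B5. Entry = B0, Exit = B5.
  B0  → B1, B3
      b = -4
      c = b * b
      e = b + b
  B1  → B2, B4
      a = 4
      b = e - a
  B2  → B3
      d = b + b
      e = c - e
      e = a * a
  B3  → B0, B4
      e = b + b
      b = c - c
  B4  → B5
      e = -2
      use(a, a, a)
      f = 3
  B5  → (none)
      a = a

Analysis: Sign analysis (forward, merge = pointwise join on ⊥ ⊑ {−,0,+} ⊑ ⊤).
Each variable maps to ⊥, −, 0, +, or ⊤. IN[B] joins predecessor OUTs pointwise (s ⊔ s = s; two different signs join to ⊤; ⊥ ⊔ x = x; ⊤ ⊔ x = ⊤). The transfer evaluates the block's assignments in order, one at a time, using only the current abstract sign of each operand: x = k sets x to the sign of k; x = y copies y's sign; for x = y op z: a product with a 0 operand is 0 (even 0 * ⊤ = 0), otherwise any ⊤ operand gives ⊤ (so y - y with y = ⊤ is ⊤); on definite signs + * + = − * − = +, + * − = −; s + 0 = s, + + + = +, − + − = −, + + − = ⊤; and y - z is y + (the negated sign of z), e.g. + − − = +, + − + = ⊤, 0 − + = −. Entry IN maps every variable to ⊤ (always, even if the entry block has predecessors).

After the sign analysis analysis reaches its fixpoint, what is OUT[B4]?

Fixpoint table:
  B0:   IN=(all ⊤)   OUT={b:-, c:+, e:-; rest ⊤}
  B1:   IN={b:-, c:+, e:-; rest ⊤}   OUT={a:+, b:-, c:+, e:-; rest ⊤}
  B2:   IN={a:+, b:-, c:+, e:-; rest ⊤}   OUT={a:+, b:-, c:+, d:-, e:+; rest ⊤}
  B3:   IN={b:-, c:+; rest ⊤}   OUT={c:+, e:-; rest ⊤}
  B4:   IN={c:+, e:-; rest ⊤}   OUT={c:+, e:-, f:+; rest ⊤}
  B5:   IN={c:+, e:-, f:+; rest ⊤}   OUT={c:+, e:-, f:+; rest ⊤}

Merge at B4: IN[B4] = OUT[B1] ⊔ OUT[B3] = {a: ⊤, b: ⊤, c: +, d: ⊤, e: -, f: ⊤}
Applying B4's transfer function to that IN value gives OUT[B4] (row B4 above).

Answer: {a: ⊤, b: ⊤, c: +, d: ⊤, e: -, f: +}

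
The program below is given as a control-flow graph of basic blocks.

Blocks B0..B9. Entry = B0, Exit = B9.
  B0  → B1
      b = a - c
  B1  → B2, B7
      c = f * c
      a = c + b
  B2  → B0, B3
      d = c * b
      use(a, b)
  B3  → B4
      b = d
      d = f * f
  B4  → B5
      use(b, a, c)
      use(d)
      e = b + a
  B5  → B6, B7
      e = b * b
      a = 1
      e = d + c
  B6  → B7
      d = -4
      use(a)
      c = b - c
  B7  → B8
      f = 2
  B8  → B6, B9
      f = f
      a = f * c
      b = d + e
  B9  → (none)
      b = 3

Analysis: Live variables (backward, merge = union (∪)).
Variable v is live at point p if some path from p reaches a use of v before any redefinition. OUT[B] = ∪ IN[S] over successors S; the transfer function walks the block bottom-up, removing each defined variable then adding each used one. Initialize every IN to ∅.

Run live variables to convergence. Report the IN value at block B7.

Per-block solution:
  B0:   IN={a, c, d, e, f}   OUT={b, c, d, e, f}
  B1:   IN={b, c, d, e, f}   OUT={a, b, c, d, e, f}
  B2:   IN={a, b, c, e, f}   OUT={a, c, d, e, f}
  B3:   IN={a, c, d, f}   OUT={a, b, c, d}
  B4:   IN={a, b, c, d}   OUT={b, c, d}
  B5:   IN={b, c, d}   OUT={a, b, c, d, e}
  B6:   IN={a, b, c, e}   OUT={c, d, e}
  B7:   IN={c, d, e}   OUT={c, d, e, f}
  B8:   IN={c, d, e, f}   OUT={a, b, c, e}
  B9:   IN={}   OUT={}

Merge at B7: OUT[B7] = IN[B8] = {c, d, e, f}
Applying B7's transfer function to that OUT value gives IN[B7] (row B7 above).

Answer: {c, d, e}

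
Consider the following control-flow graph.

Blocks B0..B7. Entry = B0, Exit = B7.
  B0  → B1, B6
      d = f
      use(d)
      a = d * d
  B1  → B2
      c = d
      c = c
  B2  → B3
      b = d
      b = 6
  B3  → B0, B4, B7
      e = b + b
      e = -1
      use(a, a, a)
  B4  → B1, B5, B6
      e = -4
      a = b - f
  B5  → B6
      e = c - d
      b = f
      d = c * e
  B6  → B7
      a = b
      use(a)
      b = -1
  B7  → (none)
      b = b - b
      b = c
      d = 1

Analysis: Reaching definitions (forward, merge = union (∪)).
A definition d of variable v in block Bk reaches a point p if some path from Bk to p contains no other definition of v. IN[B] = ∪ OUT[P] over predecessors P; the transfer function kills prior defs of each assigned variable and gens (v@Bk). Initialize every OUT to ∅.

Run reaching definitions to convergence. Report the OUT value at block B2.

Answer: {a@B0, a@B4, b@B2, c@B1, d@B0, e@B3, e@B4}

Derivation:
Fixpoint table:
  B0:  IN={a@B0, a@B4, b@B2, c@B1, d@B0, e@B3}  OUT={a@B0, b@B2, c@B1, d@B0, e@B3}
  B1:  IN={a@B0, a@B4, b@B2, c@B1, d@B0, e@B3, e@B4}  OUT={a@B0, a@B4, b@B2, c@B1, d@B0, e@B3, e@B4}
  B2:  IN={a@B0, a@B4, b@B2, c@B1, d@B0, e@B3, e@B4}  OUT={a@B0, a@B4, b@B2, c@B1, d@B0, e@B3, e@B4}
  B3:  IN={a@B0, a@B4, b@B2, c@B1, d@B0, e@B3, e@B4}  OUT={a@B0, a@B4, b@B2, c@B1, d@B0, e@B3}
  B4:  IN={a@B0, a@B4, b@B2, c@B1, d@B0, e@B3}  OUT={a@B4, b@B2, c@B1, d@B0, e@B4}
  B5:  IN={a@B4, b@B2, c@B1, d@B0, e@B4}  OUT={a@B4, b@B5, c@B1, d@B5, e@B5}
  B6:  IN={a@B0, a@B4, b@B2, b@B5, c@B1, d@B0, d@B5, e@B3, e@B4, e@B5}  OUT={a@B6, b@B6, c@B1, d@B0, d@B5, e@B3, e@B4, e@B5}
  B7:  IN={a@B0, a@B4, a@B6, b@B2, b@B6, c@B1, d@B0, d@B5, e@B3, e@B4, e@B5}  OUT={a@B0, a@B4, a@B6, b@B7, c@B1, d@B7, e@B3, e@B4, e@B5}

Merge at B2: IN[B2] = OUT[B1] = {a@B0, a@B4, b@B2, c@B1, d@B0, e@B3, e@B4}
Applying B2's transfer function to that IN value gives OUT[B2] (row B2 above).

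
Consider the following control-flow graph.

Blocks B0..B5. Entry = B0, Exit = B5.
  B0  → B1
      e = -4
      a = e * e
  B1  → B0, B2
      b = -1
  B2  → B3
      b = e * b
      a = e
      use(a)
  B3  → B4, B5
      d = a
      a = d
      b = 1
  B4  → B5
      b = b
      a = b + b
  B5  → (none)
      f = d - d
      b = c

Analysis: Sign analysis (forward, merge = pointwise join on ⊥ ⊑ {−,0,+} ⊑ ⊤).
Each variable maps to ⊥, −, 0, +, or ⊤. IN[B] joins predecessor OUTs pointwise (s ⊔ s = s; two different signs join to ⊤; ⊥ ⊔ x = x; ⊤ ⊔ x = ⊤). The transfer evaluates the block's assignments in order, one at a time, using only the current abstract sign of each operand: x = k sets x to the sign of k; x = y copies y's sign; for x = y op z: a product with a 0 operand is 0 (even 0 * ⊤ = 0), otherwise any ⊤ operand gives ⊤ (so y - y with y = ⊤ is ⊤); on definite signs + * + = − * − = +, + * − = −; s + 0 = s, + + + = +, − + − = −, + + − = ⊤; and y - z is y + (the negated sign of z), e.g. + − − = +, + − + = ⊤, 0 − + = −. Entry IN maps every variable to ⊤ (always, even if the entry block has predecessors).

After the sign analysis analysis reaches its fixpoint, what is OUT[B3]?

Answer: {a: -, b: +, c: ⊤, d: -, e: -, f: ⊤}

Working:
Per-block solution:
  B0: | IN=(all ⊤) | OUT={a:+, e:-; rest ⊤}
  B1: | IN={a:+, e:-; rest ⊤} | OUT={a:+, b:-, e:-; rest ⊤}
  B2: | IN={a:+, b:-, e:-; rest ⊤} | OUT={a:-, b:+, e:-; rest ⊤}
  B3: | IN={a:-, b:+, e:-; rest ⊤} | OUT={a:-, b:+, d:-, e:-; rest ⊤}
  B4: | IN={a:-, b:+, d:-, e:-; rest ⊤} | OUT={a:+, b:+, d:-, e:-; rest ⊤}
  B5: | IN={b:+, d:-, e:-; rest ⊤} | OUT={d:-, e:-; rest ⊤}

Merge at B3: IN[B3] = OUT[B2] = {a: -, b: +, c: ⊤, d: ⊤, e: -, f: ⊤}
Applying B3's transfer function to that IN value gives OUT[B3] (row B3 above).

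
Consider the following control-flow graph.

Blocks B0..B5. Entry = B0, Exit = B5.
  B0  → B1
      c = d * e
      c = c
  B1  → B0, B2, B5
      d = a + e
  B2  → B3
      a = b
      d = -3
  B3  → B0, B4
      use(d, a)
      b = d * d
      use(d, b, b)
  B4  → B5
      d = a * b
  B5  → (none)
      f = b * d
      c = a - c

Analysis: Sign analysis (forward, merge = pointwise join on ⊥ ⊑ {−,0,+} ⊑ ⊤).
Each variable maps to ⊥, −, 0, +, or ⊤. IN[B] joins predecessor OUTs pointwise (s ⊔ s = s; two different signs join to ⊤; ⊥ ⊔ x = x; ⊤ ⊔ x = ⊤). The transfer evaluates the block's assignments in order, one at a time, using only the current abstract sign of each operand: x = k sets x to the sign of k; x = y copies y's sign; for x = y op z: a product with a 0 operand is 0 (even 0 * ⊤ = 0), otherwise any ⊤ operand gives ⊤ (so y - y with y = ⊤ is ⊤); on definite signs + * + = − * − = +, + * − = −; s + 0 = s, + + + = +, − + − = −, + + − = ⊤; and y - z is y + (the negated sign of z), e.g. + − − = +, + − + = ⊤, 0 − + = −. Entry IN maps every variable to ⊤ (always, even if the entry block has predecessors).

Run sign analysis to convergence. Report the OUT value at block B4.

Per-block solution:
  B0: | IN=(all ⊤) | OUT=(all ⊤)
  B1: | IN=(all ⊤) | OUT=(all ⊤)
  B2: | IN=(all ⊤) | OUT={d:-; rest ⊤}
  B3: | IN={d:-; rest ⊤} | OUT={b:+, d:-; rest ⊤}
  B4: | IN={b:+, d:-; rest ⊤} | OUT={b:+; rest ⊤}
  B5: | IN=(all ⊤) | OUT=(all ⊤)

Merge at B4: IN[B4] = OUT[B3] = {a: ⊤, b: +, c: ⊤, d: -, e: ⊤, f: ⊤}
Applying B4's transfer function to that IN value gives OUT[B4] (row B4 above).

Answer: {a: ⊤, b: +, c: ⊤, d: ⊤, e: ⊤, f: ⊤}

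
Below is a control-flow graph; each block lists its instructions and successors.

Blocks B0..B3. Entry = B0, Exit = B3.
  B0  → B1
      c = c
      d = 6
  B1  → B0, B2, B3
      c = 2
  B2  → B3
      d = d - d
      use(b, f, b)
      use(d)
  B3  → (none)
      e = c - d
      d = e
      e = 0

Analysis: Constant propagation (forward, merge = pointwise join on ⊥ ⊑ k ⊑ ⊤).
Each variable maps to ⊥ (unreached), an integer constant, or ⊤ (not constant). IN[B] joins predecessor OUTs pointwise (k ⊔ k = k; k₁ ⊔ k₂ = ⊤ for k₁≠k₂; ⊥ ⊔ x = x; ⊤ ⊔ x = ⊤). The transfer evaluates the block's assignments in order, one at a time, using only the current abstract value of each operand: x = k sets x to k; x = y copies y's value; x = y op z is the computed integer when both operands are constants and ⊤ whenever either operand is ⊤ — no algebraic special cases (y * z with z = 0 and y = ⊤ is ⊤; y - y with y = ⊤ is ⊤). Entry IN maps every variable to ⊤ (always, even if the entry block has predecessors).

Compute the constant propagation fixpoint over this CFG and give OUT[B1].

Converged values:
  B0:   IN=(all ⊤)   OUT={d:6; rest ⊤}
  B1:   IN={d:6; rest ⊤}   OUT={c:2, d:6; rest ⊤}
  B2:   IN={c:2, d:6; rest ⊤}   OUT={c:2, d:0; rest ⊤}
  B3:   IN={c:2; rest ⊤}   OUT={c:2, e:0; rest ⊤}

Merge at B1: IN[B1] = OUT[B0] = {a: ⊤, b: ⊤, c: ⊤, d: 6, e: ⊤, f: ⊤}
Applying B1's transfer function to that IN value gives OUT[B1] (row B1 above).

Answer: {a: ⊤, b: ⊤, c: 2, d: 6, e: ⊤, f: ⊤}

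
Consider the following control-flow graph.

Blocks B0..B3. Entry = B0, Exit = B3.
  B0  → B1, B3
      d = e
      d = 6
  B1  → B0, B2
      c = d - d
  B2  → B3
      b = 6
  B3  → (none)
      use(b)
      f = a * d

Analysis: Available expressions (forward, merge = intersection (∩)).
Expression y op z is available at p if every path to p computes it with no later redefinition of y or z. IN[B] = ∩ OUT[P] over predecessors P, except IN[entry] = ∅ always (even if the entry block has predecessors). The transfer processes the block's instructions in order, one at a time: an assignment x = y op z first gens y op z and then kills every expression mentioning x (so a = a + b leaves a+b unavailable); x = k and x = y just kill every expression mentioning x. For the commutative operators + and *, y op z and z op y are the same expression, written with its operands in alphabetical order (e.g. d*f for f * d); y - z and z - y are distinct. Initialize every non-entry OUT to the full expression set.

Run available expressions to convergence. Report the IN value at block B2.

Answer: {d-d}

Derivation:
Fixpoint table:
  B0: | IN={} | OUT={}
  B1: | IN={} | OUT={d-d}
  B2: | IN={d-d} | OUT={d-d}
  B3: | IN={} | OUT={a*d}

Merge at B2: IN[B2] = OUT[B1] = {d-d}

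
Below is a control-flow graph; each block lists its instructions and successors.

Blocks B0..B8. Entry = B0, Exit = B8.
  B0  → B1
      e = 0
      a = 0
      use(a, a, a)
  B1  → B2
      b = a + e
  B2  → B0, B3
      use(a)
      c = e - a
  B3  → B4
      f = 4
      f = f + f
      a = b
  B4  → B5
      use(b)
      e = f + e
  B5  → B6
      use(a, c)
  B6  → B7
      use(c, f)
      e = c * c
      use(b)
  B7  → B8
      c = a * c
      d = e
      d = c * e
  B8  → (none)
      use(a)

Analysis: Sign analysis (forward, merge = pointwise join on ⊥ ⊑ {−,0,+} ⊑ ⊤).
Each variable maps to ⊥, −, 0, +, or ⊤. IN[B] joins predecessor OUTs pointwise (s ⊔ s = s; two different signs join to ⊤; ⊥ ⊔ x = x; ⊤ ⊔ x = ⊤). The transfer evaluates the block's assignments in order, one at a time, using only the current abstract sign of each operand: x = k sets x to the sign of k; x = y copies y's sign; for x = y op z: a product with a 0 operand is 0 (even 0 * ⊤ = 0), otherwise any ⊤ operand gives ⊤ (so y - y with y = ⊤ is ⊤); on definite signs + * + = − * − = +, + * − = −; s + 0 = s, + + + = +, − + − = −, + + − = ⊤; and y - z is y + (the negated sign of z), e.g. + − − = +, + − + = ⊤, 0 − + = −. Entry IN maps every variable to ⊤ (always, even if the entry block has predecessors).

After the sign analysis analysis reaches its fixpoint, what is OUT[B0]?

Answer: {a: 0, b: ⊤, c: ⊤, d: ⊤, e: 0, f: ⊤}

Working:
Fixpoint table:
  B0: | IN=(all ⊤) | OUT={a:0, e:0; rest ⊤}
  B1: | IN={a:0, e:0; rest ⊤} | OUT={a:0, b:0, e:0; rest ⊤}
  B2: | IN={a:0, b:0, e:0; rest ⊤} | OUT={a:0, b:0, c:0, e:0; rest ⊤}
  B3: | IN={a:0, b:0, c:0, e:0; rest ⊤} | OUT={a:0, b:0, c:0, e:0, f:+; rest ⊤}
  B4: | IN={a:0, b:0, c:0, e:0, f:+; rest ⊤} | OUT={a:0, b:0, c:0, e:+, f:+; rest ⊤}
  B5: | IN={a:0, b:0, c:0, e:+, f:+; rest ⊤} | OUT={a:0, b:0, c:0, e:+, f:+; rest ⊤}
  B6: | IN={a:0, b:0, c:0, e:+, f:+; rest ⊤} | OUT={a:0, b:0, c:0, e:0, f:+; rest ⊤}
  B7: | IN={a:0, b:0, c:0, e:0, f:+; rest ⊤} | OUT={a:0, b:0, c:0, d:0, e:0, f:+; rest ⊤}
  B8: | IN={a:0, b:0, c:0, d:0, e:0, f:+; rest ⊤} | OUT={a:0, b:0, c:0, d:0, e:0, f:+; rest ⊤}

Merge at B0 (entry node, so the boundary value (all ⊤) is joined with the incoming edge(s)): IN[B0] = (all ⊤) ⊔ OUT[B2] = {a: ⊤, b: ⊤, c: ⊤, d: ⊤, e: ⊤, f: ⊤}
Applying B0's transfer function to that IN value gives OUT[B0] (row B0 above).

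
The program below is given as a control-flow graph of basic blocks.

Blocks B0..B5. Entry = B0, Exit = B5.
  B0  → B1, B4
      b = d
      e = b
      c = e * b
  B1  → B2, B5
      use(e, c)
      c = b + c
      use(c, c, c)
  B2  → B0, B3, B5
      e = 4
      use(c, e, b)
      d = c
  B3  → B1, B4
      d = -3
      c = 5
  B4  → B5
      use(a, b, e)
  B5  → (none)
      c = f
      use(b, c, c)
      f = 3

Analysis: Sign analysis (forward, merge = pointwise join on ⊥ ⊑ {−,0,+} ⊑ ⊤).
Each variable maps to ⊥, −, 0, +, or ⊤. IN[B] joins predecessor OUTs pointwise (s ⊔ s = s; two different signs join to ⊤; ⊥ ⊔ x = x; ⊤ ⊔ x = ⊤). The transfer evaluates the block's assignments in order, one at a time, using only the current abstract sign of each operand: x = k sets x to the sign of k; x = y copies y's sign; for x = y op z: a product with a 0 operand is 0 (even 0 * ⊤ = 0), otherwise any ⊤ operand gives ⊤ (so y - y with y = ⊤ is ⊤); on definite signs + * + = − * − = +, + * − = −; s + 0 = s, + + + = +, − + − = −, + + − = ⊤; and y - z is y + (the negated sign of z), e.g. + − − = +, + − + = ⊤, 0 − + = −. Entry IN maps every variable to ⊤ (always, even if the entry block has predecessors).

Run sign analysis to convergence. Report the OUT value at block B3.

Answer: {a: ⊤, b: ⊤, c: +, d: -, e: +, f: ⊤}

Trace:
Fixpoint table:
  B0: | IN=(all ⊤) | OUT=(all ⊤)
  B1: | IN=(all ⊤) | OUT=(all ⊤)
  B2: | IN=(all ⊤) | OUT={e:+; rest ⊤}
  B3: | IN={e:+; rest ⊤} | OUT={c:+, d:-, e:+; rest ⊤}
  B4: | IN=(all ⊤) | OUT=(all ⊤)
  B5: | IN=(all ⊤) | OUT={f:+; rest ⊤}

Merge at B3: IN[B3] = OUT[B2] = {a: ⊤, b: ⊤, c: ⊤, d: ⊤, e: +, f: ⊤}
Applying B3's transfer function to that IN value gives OUT[B3] (row B3 above).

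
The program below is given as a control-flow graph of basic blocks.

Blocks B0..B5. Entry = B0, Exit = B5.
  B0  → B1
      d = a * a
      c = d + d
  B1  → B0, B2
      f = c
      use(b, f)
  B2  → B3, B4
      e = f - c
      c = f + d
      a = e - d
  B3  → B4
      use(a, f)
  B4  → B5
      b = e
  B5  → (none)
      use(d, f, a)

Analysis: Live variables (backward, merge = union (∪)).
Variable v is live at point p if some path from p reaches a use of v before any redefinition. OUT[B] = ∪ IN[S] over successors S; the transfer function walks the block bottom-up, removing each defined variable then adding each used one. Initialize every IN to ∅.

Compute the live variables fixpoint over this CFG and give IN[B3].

Answer: {a, d, e, f}

Trace:
Converged values:
  B0:   IN={a, b}   OUT={a, b, c, d}
  B1:   IN={a, b, c, d}   OUT={a, b, c, d, f}
  B2:   IN={c, d, f}   OUT={a, d, e, f}
  B3:   IN={a, d, e, f}   OUT={a, d, e, f}
  B4:   IN={a, d, e, f}   OUT={a, d, f}
  B5:   IN={a, d, f}   OUT={}

Merge at B3: OUT[B3] = IN[B4] = {a, d, e, f}
Applying B3's transfer function to that OUT value gives IN[B3] (row B3 above).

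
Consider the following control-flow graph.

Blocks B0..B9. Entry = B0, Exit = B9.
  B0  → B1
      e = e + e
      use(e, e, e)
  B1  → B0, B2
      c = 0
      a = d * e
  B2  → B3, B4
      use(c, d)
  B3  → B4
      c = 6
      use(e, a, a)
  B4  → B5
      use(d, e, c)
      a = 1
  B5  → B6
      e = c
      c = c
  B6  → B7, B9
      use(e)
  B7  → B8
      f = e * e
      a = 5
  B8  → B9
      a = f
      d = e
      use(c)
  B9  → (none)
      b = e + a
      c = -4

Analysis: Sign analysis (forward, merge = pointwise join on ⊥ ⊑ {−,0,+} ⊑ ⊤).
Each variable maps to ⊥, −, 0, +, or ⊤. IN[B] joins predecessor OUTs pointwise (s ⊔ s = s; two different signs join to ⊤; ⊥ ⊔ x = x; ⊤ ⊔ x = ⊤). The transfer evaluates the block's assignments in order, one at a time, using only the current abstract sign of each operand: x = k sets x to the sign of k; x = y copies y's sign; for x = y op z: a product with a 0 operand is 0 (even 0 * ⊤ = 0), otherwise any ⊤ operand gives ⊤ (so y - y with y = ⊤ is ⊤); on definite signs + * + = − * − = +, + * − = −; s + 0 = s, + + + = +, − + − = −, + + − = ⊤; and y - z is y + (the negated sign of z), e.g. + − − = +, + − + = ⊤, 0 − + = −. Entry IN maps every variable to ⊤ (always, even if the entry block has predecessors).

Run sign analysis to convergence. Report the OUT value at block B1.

Per-block solution:
  B0: | IN=(all ⊤) | OUT=(all ⊤)
  B1: | IN=(all ⊤) | OUT={c:0; rest ⊤}
  B2: | IN={c:0; rest ⊤} | OUT={c:0; rest ⊤}
  B3: | IN={c:0; rest ⊤} | OUT={c:+; rest ⊤}
  B4: | IN=(all ⊤) | OUT={a:+; rest ⊤}
  B5: | IN={a:+; rest ⊤} | OUT={a:+; rest ⊤}
  B6: | IN={a:+; rest ⊤} | OUT={a:+; rest ⊤}
  B7: | IN={a:+; rest ⊤} | OUT={a:+; rest ⊤}
  B8: | IN={a:+; rest ⊤} | OUT=(all ⊤)
  B9: | IN=(all ⊤) | OUT={c:-; rest ⊤}

Merge at B1: IN[B1] = OUT[B0] = {a: ⊤, b: ⊤, c: ⊤, d: ⊤, e: ⊤, f: ⊤}
Applying B1's transfer function to that IN value gives OUT[B1] (row B1 above).

Answer: {a: ⊤, b: ⊤, c: 0, d: ⊤, e: ⊤, f: ⊤}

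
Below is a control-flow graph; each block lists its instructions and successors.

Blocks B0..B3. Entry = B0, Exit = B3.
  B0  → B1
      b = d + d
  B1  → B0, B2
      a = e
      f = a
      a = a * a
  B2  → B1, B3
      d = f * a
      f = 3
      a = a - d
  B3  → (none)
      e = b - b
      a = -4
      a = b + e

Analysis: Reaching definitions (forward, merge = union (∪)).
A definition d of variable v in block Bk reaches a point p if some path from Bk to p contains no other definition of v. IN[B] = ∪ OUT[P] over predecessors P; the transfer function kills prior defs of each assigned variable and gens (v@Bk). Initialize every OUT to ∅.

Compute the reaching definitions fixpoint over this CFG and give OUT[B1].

Answer: {a@B1, b@B0, d@B2, f@B1}

Trace:
Converged values:
  B0: | IN={a@B1, b@B0, d@B2, f@B1} | OUT={a@B1, b@B0, d@B2, f@B1}
  B1: | IN={a@B1, a@B2, b@B0, d@B2, f@B1, f@B2} | OUT={a@B1, b@B0, d@B2, f@B1}
  B2: | IN={a@B1, b@B0, d@B2, f@B1} | OUT={a@B2, b@B0, d@B2, f@B2}
  B3: | IN={a@B2, b@B0, d@B2, f@B2} | OUT={a@B3, b@B0, d@B2, e@B3, f@B2}

Merge at B1: IN[B1] = OUT[B0] ⊔ OUT[B2] = {a@B1, a@B2, b@B0, d@B2, f@B1, f@B2}
Applying B1's transfer function to that IN value gives OUT[B1] (row B1 above).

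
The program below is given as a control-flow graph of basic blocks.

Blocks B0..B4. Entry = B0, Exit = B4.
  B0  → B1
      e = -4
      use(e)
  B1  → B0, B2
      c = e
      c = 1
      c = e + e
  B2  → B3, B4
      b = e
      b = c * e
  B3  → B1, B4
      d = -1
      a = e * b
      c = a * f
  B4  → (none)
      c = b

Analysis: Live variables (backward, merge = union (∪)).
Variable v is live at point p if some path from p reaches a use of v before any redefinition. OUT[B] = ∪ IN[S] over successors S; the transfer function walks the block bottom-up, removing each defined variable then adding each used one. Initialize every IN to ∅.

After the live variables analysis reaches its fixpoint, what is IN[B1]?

Fixpoint table:
  B0: | IN={f} | OUT={e, f}
  B1: | IN={e, f} | OUT={c, e, f}
  B2: | IN={c, e, f} | OUT={b, e, f}
  B3: | IN={b, e, f} | OUT={b, e, f}
  B4: | IN={b} | OUT={}

Merge at B1: OUT[B1] = IN[B0] ⊔ IN[B2] = {c, e, f}
Applying B1's transfer function to that OUT value gives IN[B1] (row B1 above).

Answer: {e, f}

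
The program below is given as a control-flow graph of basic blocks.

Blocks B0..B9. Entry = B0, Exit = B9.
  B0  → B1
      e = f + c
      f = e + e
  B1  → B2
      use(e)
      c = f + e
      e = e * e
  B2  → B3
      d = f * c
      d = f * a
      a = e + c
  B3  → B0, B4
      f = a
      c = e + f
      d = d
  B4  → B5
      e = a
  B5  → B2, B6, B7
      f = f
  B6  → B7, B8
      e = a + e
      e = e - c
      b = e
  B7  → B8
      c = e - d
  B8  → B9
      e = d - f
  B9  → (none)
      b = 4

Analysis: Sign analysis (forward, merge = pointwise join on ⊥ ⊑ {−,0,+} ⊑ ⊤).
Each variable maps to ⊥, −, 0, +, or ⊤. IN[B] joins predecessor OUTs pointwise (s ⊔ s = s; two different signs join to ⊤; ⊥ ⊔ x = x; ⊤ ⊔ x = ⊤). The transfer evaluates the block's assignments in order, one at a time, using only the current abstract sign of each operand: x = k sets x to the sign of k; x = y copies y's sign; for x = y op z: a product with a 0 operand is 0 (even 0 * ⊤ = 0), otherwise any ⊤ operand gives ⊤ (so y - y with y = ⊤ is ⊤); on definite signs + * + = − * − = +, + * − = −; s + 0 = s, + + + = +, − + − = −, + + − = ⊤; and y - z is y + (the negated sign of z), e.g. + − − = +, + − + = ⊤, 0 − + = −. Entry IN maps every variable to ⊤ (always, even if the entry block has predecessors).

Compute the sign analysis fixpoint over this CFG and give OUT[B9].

Per-block solution:
  B0:  IN=(all ⊤)  OUT=(all ⊤)
  B1:  IN=(all ⊤)  OUT=(all ⊤)
  B2:  IN=(all ⊤)  OUT=(all ⊤)
  B3:  IN=(all ⊤)  OUT=(all ⊤)
  B4:  IN=(all ⊤)  OUT=(all ⊤)
  B5:  IN=(all ⊤)  OUT=(all ⊤)
  B6:  IN=(all ⊤)  OUT=(all ⊤)
  B7:  IN=(all ⊤)  OUT=(all ⊤)
  B8:  IN=(all ⊤)  OUT=(all ⊤)
  B9:  IN=(all ⊤)  OUT={b:+; rest ⊤}

Merge at B9: IN[B9] = OUT[B8] = {a: ⊤, b: ⊤, c: ⊤, d: ⊤, e: ⊤, f: ⊤}
Applying B9's transfer function to that IN value gives OUT[B9] (row B9 above).

Answer: {a: ⊤, b: +, c: ⊤, d: ⊤, e: ⊤, f: ⊤}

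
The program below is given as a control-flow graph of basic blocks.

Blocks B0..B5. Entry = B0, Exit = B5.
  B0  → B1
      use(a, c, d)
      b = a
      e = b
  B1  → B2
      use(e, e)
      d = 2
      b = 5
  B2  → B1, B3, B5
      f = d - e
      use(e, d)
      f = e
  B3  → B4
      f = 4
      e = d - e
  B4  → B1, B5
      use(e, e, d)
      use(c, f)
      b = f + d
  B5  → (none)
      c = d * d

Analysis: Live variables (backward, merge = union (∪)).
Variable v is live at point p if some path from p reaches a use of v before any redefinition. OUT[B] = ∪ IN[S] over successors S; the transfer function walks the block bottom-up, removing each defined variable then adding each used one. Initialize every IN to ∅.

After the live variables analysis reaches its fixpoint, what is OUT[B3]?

Answer: {c, d, e, f}

Trace:
Converged values:
  B0:   IN={a, c, d}   OUT={c, e}
  B1:   IN={c, e}   OUT={c, d, e}
  B2:   IN={c, d, e}   OUT={c, d, e}
  B3:   IN={c, d, e}   OUT={c, d, e, f}
  B4:   IN={c, d, e, f}   OUT={c, d, e}
  B5:   IN={d}   OUT={}

Merge at B3: OUT[B3] = IN[B4] = {c, d, e, f}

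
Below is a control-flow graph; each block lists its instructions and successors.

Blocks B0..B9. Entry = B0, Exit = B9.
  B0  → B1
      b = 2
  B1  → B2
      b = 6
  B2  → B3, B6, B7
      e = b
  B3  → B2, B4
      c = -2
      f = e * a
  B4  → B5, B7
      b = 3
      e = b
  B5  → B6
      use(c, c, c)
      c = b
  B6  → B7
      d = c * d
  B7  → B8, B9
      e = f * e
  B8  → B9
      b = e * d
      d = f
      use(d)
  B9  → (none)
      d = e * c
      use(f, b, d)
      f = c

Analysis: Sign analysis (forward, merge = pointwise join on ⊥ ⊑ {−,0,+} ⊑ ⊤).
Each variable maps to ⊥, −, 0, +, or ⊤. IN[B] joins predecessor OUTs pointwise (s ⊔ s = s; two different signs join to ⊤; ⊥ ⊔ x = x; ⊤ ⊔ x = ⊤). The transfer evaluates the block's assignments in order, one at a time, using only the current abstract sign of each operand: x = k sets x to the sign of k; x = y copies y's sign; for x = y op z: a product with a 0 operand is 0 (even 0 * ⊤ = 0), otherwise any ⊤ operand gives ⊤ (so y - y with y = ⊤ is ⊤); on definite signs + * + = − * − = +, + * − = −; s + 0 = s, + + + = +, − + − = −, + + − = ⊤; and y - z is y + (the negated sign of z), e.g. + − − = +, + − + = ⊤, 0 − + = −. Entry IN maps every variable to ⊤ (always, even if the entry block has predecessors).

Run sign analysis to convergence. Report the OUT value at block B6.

Per-block solution:
  B0:   IN=(all ⊤)   OUT={b:+; rest ⊤}
  B1:   IN={b:+; rest ⊤}   OUT={b:+; rest ⊤}
  B2:   IN={b:+; rest ⊤}   OUT={b:+, e:+; rest ⊤}
  B3:   IN={b:+, e:+; rest ⊤}   OUT={b:+, c:-, e:+; rest ⊤}
  B4:   IN={b:+, c:-, e:+; rest ⊤}   OUT={b:+, c:-, e:+; rest ⊤}
  B5:   IN={b:+, c:-, e:+; rest ⊤}   OUT={b:+, c:+, e:+; rest ⊤}
  B6:   IN={b:+, e:+; rest ⊤}   OUT={b:+, e:+; rest ⊤}
  B7:   IN={b:+, e:+; rest ⊤}   OUT={b:+; rest ⊤}
  B8:   IN={b:+; rest ⊤}   OUT=(all ⊤)
  B9:   IN=(all ⊤)   OUT=(all ⊤)

Merge at B6: IN[B6] = OUT[B2] ⊔ OUT[B5] = {a: ⊤, b: +, c: ⊤, d: ⊤, e: +, f: ⊤}
Applying B6's transfer function to that IN value gives OUT[B6] (row B6 above).

Answer: {a: ⊤, b: +, c: ⊤, d: ⊤, e: +, f: ⊤}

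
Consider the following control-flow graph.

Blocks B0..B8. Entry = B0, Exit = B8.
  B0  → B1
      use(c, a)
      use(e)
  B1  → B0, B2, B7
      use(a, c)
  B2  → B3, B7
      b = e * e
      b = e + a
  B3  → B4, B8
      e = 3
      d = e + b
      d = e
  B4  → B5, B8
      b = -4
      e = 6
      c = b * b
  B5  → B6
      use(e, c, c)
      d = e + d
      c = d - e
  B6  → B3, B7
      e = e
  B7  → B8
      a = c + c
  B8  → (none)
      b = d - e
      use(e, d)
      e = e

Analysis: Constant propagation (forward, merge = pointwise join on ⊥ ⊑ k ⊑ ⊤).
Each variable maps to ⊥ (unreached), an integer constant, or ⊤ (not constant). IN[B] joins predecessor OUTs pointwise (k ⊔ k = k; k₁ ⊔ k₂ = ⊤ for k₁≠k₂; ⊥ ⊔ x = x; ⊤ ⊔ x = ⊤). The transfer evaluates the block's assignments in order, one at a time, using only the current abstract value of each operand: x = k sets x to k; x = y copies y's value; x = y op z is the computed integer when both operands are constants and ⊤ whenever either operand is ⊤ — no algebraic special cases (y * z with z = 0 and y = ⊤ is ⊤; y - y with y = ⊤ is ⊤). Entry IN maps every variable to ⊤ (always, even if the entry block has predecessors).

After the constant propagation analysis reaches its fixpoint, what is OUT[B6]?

Answer: {a: ⊤, b: -4, c: 3, d: 9, e: 6, f: ⊤}

Derivation:
Converged values:
  B0:  IN=(all ⊤)  OUT=(all ⊤)
  B1:  IN=(all ⊤)  OUT=(all ⊤)
  B2:  IN=(all ⊤)  OUT=(all ⊤)
  B3:  IN=(all ⊤)  OUT={d:3, e:3; rest ⊤}
  B4:  IN={d:3, e:3; rest ⊤}  OUT={b:-4, c:16, d:3, e:6; rest ⊤}
  B5:  IN={b:-4, c:16, d:3, e:6; rest ⊤}  OUT={b:-4, c:3, d:9, e:6; rest ⊤}
  B6:  IN={b:-4, c:3, d:9, e:6; rest ⊤}  OUT={b:-4, c:3, d:9, e:6; rest ⊤}
  B7:  IN=(all ⊤)  OUT=(all ⊤)
  B8:  IN=(all ⊤)  OUT=(all ⊤)

Merge at B6: IN[B6] = OUT[B5] = {a: ⊤, b: -4, c: 3, d: 9, e: 6, f: ⊤}
Applying B6's transfer function to that IN value gives OUT[B6] (row B6 above).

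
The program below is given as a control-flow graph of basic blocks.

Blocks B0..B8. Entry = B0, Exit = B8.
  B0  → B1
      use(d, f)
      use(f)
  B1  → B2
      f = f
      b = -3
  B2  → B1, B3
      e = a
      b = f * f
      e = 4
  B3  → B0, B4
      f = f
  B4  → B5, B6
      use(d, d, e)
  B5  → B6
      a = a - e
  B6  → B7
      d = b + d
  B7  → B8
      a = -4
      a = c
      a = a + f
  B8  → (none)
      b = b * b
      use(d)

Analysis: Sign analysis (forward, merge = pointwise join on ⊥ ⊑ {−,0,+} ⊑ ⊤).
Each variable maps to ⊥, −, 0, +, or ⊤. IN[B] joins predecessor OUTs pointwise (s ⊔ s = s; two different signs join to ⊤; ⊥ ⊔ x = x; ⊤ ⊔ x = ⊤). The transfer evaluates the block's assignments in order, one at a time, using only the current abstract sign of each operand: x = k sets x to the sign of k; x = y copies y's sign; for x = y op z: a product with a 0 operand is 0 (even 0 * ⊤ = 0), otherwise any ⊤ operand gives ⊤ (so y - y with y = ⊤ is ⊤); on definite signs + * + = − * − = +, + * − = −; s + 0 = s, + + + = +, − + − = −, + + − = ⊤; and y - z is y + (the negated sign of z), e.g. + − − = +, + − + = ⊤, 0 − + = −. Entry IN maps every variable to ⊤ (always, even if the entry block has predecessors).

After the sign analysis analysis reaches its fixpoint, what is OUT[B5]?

Answer: {a: ⊤, b: ⊤, c: ⊤, d: ⊤, e: +, f: ⊤}

Derivation:
Fixpoint table:
  B0: | IN=(all ⊤) | OUT=(all ⊤)
  B1: | IN=(all ⊤) | OUT={b:-; rest ⊤}
  B2: | IN={b:-; rest ⊤} | OUT={e:+; rest ⊤}
  B3: | IN={e:+; rest ⊤} | OUT={e:+; rest ⊤}
  B4: | IN={e:+; rest ⊤} | OUT={e:+; rest ⊤}
  B5: | IN={e:+; rest ⊤} | OUT={e:+; rest ⊤}
  B6: | IN={e:+; rest ⊤} | OUT={e:+; rest ⊤}
  B7: | IN={e:+; rest ⊤} | OUT={e:+; rest ⊤}
  B8: | IN={e:+; rest ⊤} | OUT={e:+; rest ⊤}

Merge at B5: IN[B5] = OUT[B4] = {a: ⊤, b: ⊤, c: ⊤, d: ⊤, e: +, f: ⊤}
Applying B5's transfer function to that IN value gives OUT[B5] (row B5 above).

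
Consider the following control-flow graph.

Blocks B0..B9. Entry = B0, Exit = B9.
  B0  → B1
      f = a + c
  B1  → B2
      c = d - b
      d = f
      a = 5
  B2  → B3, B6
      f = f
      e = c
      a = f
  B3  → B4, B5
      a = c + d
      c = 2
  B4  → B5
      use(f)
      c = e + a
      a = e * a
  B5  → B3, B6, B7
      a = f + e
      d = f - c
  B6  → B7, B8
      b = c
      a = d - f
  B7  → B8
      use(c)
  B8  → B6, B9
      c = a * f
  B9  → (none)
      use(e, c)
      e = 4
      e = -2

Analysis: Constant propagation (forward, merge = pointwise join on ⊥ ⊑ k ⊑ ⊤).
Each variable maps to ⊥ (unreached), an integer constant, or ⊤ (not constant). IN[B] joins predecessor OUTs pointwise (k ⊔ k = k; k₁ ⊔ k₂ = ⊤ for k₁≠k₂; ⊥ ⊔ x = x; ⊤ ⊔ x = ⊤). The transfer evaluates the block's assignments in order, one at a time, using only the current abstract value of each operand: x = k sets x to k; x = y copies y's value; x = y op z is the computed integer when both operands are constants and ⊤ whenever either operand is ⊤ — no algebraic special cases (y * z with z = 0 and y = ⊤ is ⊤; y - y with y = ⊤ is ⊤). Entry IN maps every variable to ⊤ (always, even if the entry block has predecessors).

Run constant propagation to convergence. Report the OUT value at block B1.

Converged values:
  B0: | IN=(all ⊤) | OUT=(all ⊤)
  B1: | IN=(all ⊤) | OUT={a:5; rest ⊤}
  B2: | IN={a:5; rest ⊤} | OUT=(all ⊤)
  B3: | IN=(all ⊤) | OUT={c:2; rest ⊤}
  B4: | IN={c:2; rest ⊤} | OUT=(all ⊤)
  B5: | IN=(all ⊤) | OUT=(all ⊤)
  B6: | IN=(all ⊤) | OUT=(all ⊤)
  B7: | IN=(all ⊤) | OUT=(all ⊤)
  B8: | IN=(all ⊤) | OUT=(all ⊤)
  B9: | IN=(all ⊤) | OUT={e:-2; rest ⊤}

Merge at B1: IN[B1] = OUT[B0] = {a: ⊤, b: ⊤, c: ⊤, d: ⊤, e: ⊤, f: ⊤}
Applying B1's transfer function to that IN value gives OUT[B1] (row B1 above).

Answer: {a: 5, b: ⊤, c: ⊤, d: ⊤, e: ⊤, f: ⊤}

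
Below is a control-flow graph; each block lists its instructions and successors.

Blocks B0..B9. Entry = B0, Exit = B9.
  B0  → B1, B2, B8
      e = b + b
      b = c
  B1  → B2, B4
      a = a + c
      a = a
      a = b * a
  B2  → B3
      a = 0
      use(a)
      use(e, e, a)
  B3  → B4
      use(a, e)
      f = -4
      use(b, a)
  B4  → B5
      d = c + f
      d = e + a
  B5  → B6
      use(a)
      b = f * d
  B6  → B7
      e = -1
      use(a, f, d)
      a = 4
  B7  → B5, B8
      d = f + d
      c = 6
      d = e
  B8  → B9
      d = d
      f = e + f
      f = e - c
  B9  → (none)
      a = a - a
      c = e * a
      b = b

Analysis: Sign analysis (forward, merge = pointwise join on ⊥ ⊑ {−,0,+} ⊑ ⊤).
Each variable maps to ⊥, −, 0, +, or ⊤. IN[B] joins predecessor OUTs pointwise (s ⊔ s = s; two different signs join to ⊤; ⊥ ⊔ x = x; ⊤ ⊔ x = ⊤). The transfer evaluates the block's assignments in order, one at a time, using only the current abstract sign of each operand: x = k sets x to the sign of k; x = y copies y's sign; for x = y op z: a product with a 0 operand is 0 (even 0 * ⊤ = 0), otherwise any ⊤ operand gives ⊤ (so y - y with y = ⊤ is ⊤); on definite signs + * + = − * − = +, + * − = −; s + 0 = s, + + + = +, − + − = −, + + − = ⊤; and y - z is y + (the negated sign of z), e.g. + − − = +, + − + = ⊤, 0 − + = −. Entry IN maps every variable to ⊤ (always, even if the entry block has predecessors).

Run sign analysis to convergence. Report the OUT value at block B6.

Answer: {a: +, b: ⊤, c: ⊤, d: ⊤, e: -, f: ⊤}

Working:
Per-block solution:
  B0: | IN=(all ⊤) | OUT=(all ⊤)
  B1: | IN=(all ⊤) | OUT=(all ⊤)
  B2: | IN=(all ⊤) | OUT={a:0; rest ⊤}
  B3: | IN={a:0; rest ⊤} | OUT={a:0, f:-; rest ⊤}
  B4: | IN=(all ⊤) | OUT=(all ⊤)
  B5: | IN=(all ⊤) | OUT=(all ⊤)
  B6: | IN=(all ⊤) | OUT={a:+, e:-; rest ⊤}
  B7: | IN={a:+, e:-; rest ⊤} | OUT={a:+, c:+, d:-, e:-; rest ⊤}
  B8: | IN=(all ⊤) | OUT=(all ⊤)
  B9: | IN=(all ⊤) | OUT=(all ⊤)

Merge at B6: IN[B6] = OUT[B5] = {a: ⊤, b: ⊤, c: ⊤, d: ⊤, e: ⊤, f: ⊤}
Applying B6's transfer function to that IN value gives OUT[B6] (row B6 above).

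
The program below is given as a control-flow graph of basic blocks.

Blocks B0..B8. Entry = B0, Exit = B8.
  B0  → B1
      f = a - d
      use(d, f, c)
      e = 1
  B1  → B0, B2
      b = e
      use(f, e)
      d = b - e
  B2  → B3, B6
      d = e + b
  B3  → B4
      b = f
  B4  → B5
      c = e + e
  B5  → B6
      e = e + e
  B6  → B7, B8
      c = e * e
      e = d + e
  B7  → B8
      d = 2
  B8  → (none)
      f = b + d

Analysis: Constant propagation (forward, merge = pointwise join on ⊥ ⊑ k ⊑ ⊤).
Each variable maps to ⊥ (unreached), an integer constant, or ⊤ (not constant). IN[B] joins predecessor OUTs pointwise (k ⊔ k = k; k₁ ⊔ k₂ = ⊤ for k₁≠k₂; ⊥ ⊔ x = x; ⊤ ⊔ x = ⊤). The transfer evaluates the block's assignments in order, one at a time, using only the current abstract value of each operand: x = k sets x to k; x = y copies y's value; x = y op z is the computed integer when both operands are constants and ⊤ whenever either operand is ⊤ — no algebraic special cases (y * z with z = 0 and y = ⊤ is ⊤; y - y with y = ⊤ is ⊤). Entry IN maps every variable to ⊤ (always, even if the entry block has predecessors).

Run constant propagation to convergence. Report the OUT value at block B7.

Answer: {a: ⊤, b: ⊤, c: ⊤, d: 2, e: ⊤, f: ⊤}

Derivation:
Fixpoint table:
  B0:   IN=(all ⊤)   OUT={e:1; rest ⊤}
  B1:   IN={e:1; rest ⊤}   OUT={b:1, d:0, e:1; rest ⊤}
  B2:   IN={b:1, d:0, e:1; rest ⊤}   OUT={b:1, d:2, e:1; rest ⊤}
  B3:   IN={b:1, d:2, e:1; rest ⊤}   OUT={d:2, e:1; rest ⊤}
  B4:   IN={d:2, e:1; rest ⊤}   OUT={c:2, d:2, e:1; rest ⊤}
  B5:   IN={c:2, d:2, e:1; rest ⊤}   OUT={c:2, d:2, e:2; rest ⊤}
  B6:   IN={d:2; rest ⊤}   OUT={d:2; rest ⊤}
  B7:   IN={d:2; rest ⊤}   OUT={d:2; rest ⊤}
  B8:   IN={d:2; rest ⊤}   OUT={d:2; rest ⊤}

Merge at B7: IN[B7] = OUT[B6] = {a: ⊤, b: ⊤, c: ⊤, d: 2, e: ⊤, f: ⊤}
Applying B7's transfer function to that IN value gives OUT[B7] (row B7 above).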